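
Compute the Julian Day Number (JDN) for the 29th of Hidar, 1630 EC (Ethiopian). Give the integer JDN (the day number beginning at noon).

2319301

Equivalently 5 December 1637 (Gregorian).
JDN 2400001 is 17 November 1858 CE (Gregorian), MJD 0; the target day is −80700 days from there, so JDN = 2319301.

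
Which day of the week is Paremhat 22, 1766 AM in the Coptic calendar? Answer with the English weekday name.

In the Gregorian calendar this is 31 March 2050 (JDN 2469897).
Since JDN mod 7 = 3 (0 = Monday), the day is Thursday.

Thursday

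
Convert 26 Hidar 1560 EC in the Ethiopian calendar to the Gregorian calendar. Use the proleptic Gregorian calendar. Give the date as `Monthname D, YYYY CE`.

December 3, 1567 CE

Both dates share Julian Day Number 2293731; in the Gregorian calendar that is 3 December 1567 CE.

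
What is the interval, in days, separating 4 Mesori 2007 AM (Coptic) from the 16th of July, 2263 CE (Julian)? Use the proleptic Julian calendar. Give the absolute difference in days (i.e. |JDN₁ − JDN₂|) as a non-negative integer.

10239

JDN of the first date = 2558054.
JDN of the second date = 2547815.
|2547815 − 2558054| = 10239.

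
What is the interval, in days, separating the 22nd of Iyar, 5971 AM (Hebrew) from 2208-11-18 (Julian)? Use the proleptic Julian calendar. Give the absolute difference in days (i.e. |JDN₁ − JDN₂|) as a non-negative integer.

JDN of the first date = 2528736.
JDN of the second date = 2527852.
|2527852 − 2528736| = 884.

884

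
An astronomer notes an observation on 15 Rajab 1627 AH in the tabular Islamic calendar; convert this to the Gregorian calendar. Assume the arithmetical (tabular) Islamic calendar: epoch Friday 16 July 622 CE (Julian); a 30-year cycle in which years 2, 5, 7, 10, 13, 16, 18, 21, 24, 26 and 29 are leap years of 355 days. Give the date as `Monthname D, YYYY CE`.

Julian Day Number of the source date = 2524831.
Converting JDN 2524831 to the Gregorian calendar gives 26 August 2200 CE.

August 26, 2200 CE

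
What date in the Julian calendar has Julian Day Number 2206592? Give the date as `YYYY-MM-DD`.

JDN 2206592 is 5 May 1329 in the proleptic Gregorian calendar.
In the Julian calendar that day is 1329-04-27.

1329-04-27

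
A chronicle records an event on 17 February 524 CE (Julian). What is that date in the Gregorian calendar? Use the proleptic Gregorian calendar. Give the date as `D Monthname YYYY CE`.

19 February 524 CE

The Julian–Gregorian offset here is 2 days (Julian trailing).
17 February 524 Julian + 2 days → 19 February 524 Gregorian.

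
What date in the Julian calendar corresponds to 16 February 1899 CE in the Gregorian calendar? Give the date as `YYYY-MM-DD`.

At this point the Julian calendar is 12 days behind the Gregorian.
16 February 1899 Gregorian − 12 days → 4 February 1899 Julian.

1899-02-04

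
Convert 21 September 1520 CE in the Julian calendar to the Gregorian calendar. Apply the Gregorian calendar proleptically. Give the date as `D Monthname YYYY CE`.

For dates in this range the Gregorian date is 10 days ahead of the Julian.
21 September 1520 Julian + 10 days → 1 October 1520 Gregorian.

1 October 1520 CE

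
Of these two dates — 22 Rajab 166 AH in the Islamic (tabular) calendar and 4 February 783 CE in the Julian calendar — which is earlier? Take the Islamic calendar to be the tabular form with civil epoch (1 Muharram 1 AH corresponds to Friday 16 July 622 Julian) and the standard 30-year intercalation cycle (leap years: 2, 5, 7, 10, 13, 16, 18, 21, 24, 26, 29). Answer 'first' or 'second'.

First date → JDN 2007108; second date → JDN 2007083.
JDN 2007083 < JDN 2007108, so the second date is earlier.

second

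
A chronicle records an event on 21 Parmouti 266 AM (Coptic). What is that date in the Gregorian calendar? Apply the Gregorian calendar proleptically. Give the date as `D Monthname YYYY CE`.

18 April 550 CE

Both dates share Julian Day Number 1922051; in the Gregorian calendar that is 18 April 550 CE.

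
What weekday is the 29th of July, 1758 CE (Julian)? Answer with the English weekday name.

Wednesday

Equivalently 9 August 1758 Gregorian, JDN 2363377.
2363377 ≡ 2 (mod 7); counting from Monday = 0 gives Wednesday.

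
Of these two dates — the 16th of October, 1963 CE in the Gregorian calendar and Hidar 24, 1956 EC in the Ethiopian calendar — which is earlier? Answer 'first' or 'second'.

first

Converting both to JDN: 2438319 vs 2438368; the smaller is the first.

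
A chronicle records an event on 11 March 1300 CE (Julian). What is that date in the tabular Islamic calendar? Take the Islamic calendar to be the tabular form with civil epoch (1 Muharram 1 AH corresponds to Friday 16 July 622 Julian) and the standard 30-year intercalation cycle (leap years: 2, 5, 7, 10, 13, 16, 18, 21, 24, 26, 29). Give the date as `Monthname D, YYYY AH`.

Jumada al-Thani 18, 699 AH

The source date corresponds to 19 March 1300 in the proleptic Gregorian calendar (JDN 2195953).
That day falls on 18 Jumada al-Thani 699 AH in the tabular Islamic calendar.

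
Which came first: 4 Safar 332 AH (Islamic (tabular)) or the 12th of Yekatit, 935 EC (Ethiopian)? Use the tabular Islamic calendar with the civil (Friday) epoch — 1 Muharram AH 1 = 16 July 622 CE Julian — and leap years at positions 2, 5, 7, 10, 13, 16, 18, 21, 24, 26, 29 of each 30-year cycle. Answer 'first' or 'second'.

Converting both to JDN: 2065768 vs 2065525; the smaller is the second.

second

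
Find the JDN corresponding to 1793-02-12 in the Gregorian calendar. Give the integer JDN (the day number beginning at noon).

2375983

JDN 2299161 is 15 October 1582 CE (Gregorian); the target day is +76822 days from there, so JDN = 2375983.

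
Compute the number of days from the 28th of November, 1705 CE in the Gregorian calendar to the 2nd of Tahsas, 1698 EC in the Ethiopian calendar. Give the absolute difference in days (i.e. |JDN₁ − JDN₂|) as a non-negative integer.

11

First date → JDN 2344130; second date → JDN 2344141.
The interval is |2344130 − 2344141| = 11 days.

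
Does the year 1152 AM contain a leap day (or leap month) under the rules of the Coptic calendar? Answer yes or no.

1152 mod 4 = 0; in the Coptic calendar a year is leap when year mod 4 = 3, so it is a common year.

no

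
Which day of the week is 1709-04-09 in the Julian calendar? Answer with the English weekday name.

In the Gregorian calendar this is 20 April 1709 (JDN 2345369).
Since JDN mod 7 = 5 (0 = Monday), the day is Saturday.

Saturday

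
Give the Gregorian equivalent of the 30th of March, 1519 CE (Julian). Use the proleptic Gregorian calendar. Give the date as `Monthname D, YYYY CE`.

April 9, 1519 CE

For dates in this range the Gregorian date is 10 days ahead of the Julian.
30 March 1519 Julian + 10 days → 9 April 1519 Gregorian.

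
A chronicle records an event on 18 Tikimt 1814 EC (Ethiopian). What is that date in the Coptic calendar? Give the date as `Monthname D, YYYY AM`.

Both dates share Julian Day Number 2386466; in the Coptic calendar that is 18 Paopi 1538 AM.

Paopi 18, 1538 AM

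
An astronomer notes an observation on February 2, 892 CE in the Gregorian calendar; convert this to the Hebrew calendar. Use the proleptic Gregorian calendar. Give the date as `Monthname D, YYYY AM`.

Shevat 25, 4652 AM

Both dates share Julian Day Number 2046889; in the Hebrew calendar that is 25 Shevat 4652 AM.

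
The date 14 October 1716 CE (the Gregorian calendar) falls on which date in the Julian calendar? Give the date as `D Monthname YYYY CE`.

3 October 1716 CE

At this point the Julian calendar is 11 days behind the Gregorian.
14 October 1716 Gregorian − 11 days → 3 October 1716 Julian.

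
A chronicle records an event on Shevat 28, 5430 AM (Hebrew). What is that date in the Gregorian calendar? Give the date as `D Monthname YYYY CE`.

18 February 1670 CE

Both dates share Julian Day Number 2331064; in the Gregorian calendar that is 18 February 1670 CE.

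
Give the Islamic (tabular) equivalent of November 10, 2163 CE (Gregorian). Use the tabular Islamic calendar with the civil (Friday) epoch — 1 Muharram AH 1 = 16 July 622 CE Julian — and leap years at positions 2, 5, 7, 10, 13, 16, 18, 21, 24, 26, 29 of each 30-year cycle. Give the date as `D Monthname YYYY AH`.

Julian Day Number of the source date = 2511393.
Converting JDN 2511393 to the tabular Islamic calendar gives 13 Sha'ban 1589 AH.

13 Sha'ban 1589 AH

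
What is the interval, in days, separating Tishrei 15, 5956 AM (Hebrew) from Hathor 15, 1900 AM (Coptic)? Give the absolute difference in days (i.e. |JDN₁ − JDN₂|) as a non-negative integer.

JDN of the first date = 2523059.
JDN of the second date = 2518714.
|2518714 − 2523059| = 4345.

4345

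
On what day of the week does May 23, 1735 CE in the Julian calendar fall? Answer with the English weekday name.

In the Gregorian calendar this is 3 June 1735 (JDN 2354909).
2354909 ≡ 4 (mod 7); counting from Monday = 0 gives Friday.

Friday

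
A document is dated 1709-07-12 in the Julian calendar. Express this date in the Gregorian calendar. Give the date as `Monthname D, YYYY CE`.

At this point the Julian calendar is 11 days behind the Gregorian.
12 July 1709 Julian + 11 days → 23 July 1709 Gregorian.

July 23, 1709 CE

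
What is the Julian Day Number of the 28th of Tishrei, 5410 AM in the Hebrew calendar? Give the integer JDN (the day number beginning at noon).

Equivalently 4 October 1649 (Gregorian).
JDN 2451545 is 1 January 2000 CE (Gregorian); the target day is −127923 days from there, so JDN = 2323622.

2323622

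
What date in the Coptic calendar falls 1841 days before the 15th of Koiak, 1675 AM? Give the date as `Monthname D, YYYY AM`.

Hathor 30, 1670 AM

The starting date is JDN 2436562; 2436562 − 1841 = 2434721.
JDN 2434721 corresponds to Hathor 30, 1670 AM.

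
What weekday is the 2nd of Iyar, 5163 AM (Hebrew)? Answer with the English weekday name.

Equivalently 3 May 1403 Gregorian, JDN 2233617.
JDN 2233617 mod 7 = 1, and JDN 0 was a Monday, so this is a Tuesday.

Tuesday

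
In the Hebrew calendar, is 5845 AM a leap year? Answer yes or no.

no

Hebrew year 5845 is year 12 of its 19-year Metonic cycle; leap years are at positions 3, 6, 8, 11, 14, 17, 19, so it is a common year (12 months).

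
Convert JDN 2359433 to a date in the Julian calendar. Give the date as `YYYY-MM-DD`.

1747-10-11

The Gregorian equivalent of JDN 2359433 is 22 October 1747.
In the Julian calendar that day is 1747-10-11.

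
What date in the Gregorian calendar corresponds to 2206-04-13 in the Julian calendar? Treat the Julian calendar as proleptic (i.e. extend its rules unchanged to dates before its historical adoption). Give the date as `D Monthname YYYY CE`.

28 April 2206 CE

The Julian–Gregorian offset here is 15 days (Julian trailing).
13 April 2206 Julian + 15 days → 28 April 2206 Gregorian.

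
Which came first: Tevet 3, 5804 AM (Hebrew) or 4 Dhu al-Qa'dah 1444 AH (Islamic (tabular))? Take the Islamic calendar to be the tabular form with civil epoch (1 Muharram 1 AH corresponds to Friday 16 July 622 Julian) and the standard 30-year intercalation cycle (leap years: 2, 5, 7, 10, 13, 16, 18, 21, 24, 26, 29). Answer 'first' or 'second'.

second

First date → JDN 2467618; second date → JDN 2460089.
JDN 2460089 < JDN 2467618, so the second date is earlier.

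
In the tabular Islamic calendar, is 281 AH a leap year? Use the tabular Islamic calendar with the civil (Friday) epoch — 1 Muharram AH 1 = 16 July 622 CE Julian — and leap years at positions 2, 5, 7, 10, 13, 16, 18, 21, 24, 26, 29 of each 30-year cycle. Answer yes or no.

Year 281 AH is year 11 of its 30-year cycle; leap positions are 2, 5, 7, 10, 13, 16, 18, 21, 24, 26, 29, so it is a common year (354 days).

no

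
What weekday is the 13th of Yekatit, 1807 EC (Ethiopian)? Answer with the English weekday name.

This is JDN 2384024 (19 February 1815 Gregorian).
JDN 2384024 mod 7 = 6, and JDN 0 was a Monday, so this is a Sunday.

Sunday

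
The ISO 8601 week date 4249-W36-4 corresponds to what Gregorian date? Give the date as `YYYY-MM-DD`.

4249-09-06

ISO week 1 of 4249 is the week containing the first Thursday of 4249.
Week 36, day 4 (Thursday) lands on 4249-09-06.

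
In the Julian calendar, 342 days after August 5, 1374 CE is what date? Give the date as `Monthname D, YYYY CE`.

July 13, 1375 CE

JDN of August 5, 1374 CE = 2223128.
2223128 + 342 = 2223470.
JDN 2223470 in the Julian calendar is July 13, 1375 CE.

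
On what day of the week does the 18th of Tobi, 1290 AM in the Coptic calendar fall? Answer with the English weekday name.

Equivalently 23 January 1574 Gregorian, JDN 2295974.
2295974 ≡ 2 (mod 7); counting from Monday = 0 gives Wednesday.

Wednesday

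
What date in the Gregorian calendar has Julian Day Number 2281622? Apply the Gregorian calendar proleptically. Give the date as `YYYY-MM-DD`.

JDN 2451545 is 1 Jan 2000; 2281622 is −169923 days from there.

1534-10-08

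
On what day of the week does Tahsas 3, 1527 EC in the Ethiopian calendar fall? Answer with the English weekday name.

Sunday

Equivalently 9 December 1534 Gregorian, JDN 2281684.
Since JDN mod 7 = 6 (0 = Monday), the day is Sunday.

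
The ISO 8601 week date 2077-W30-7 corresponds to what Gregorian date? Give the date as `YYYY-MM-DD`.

ISO week 1 of 2077 is the week containing the first Thursday of 2077.
Week 30, day 7 (Sunday) lands on 2077-08-01.

2077-08-01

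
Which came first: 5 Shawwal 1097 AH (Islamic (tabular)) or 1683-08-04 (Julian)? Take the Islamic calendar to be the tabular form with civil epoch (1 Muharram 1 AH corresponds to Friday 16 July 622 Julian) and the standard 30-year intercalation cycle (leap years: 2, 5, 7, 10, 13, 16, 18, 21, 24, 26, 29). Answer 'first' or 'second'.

second

First date → JDN 2337096; second date → JDN 2335989.
JDN 2335989 < JDN 2337096, so the second date is earlier.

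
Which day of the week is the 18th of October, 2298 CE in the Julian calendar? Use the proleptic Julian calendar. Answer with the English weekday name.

Equivalently 2 November 2298 Gregorian, JDN 2560693.
JDN 2560693 mod 7 = 2, and JDN 0 was a Monday, so this is a Wednesday.

Wednesday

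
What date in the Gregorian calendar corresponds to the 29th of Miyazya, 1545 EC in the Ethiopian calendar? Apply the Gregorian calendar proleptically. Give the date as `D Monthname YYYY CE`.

Julian Day Number of the source date = 2288405.
Converting JDN 2288405 to the Gregorian calendar gives 4 May 1553 CE.

4 May 1553 CE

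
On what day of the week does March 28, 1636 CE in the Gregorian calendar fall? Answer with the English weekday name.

Friday

Since JDN mod 7 = 4 (0 = Monday), the day is Friday.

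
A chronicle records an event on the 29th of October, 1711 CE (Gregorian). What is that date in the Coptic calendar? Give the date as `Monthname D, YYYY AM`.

Both dates share Julian Day Number 2346291; in the Coptic calendar that is 20 Paopi 1428 AM.

Paopi 20, 1428 AM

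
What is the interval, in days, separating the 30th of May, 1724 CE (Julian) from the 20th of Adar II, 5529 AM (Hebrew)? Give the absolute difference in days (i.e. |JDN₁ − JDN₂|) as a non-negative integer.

16363

First date → JDN 2350899; second date → JDN 2367262.
The interval is |2350899 − 2367262| = 16363 days.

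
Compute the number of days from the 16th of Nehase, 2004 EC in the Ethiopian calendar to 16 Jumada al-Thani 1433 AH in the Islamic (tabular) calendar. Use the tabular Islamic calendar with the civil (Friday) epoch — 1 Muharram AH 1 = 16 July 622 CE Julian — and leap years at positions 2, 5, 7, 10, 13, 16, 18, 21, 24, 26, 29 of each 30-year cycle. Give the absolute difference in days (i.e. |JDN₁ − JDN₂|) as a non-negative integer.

106

First date → JDN 2456162; second date → JDN 2456056.
The interval is |2456162 − 2456056| = 106 days.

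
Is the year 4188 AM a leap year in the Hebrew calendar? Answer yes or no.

yes

Hebrew year 4188 is year 8 of its 19-year Metonic cycle; leap years are at positions 3, 6, 8, 11, 14, 17, 19, so it is a leap year (13 months).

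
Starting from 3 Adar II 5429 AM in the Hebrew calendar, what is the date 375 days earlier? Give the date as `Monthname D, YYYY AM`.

Counting 375 days back from JDN 2330715 reaches JDN 2330340, which is Adar 13, 5428 AM.

Adar 13, 5428 AM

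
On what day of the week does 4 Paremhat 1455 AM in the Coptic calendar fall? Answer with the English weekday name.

Wednesday

In the Gregorian calendar this is 11 March 1739 (JDN 2356286).
Since JDN mod 7 = 2 (0 = Monday), the day is Wednesday.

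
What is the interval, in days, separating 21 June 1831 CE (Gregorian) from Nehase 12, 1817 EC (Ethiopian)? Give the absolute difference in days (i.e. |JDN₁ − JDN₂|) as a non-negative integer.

First date → JDN 2389990; second date → JDN 2387856.
The interval is |2389990 − 2387856| = 2134 days.

2134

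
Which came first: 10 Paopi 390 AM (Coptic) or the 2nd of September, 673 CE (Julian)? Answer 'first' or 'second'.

second

Converting both to JDN: 1967151 vs 1967116; the smaller is the second.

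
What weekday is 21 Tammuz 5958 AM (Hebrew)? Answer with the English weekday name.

This is JDN 2524069 (25 July 2198 Gregorian).
2524069 ≡ 2 (mod 7); counting from Monday = 0 gives Wednesday.

Wednesday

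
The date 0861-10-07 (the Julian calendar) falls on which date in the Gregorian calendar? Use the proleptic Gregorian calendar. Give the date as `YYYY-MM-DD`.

0861-10-11

The Julian–Gregorian offset here is 4 days (Julian trailing).
7 October 861 Julian + 4 days → 11 October 861 Gregorian.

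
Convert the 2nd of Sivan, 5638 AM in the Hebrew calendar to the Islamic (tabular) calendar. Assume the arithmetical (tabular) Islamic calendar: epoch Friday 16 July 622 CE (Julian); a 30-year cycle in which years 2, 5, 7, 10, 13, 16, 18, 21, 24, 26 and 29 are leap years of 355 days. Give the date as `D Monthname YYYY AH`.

Julian Day Number of the source date = 2407139.
Converting JDN 2407139 to the tabular Islamic calendar gives 2 Jumada al-Thani 1295 AH.

2 Jumada al-Thani 1295 AH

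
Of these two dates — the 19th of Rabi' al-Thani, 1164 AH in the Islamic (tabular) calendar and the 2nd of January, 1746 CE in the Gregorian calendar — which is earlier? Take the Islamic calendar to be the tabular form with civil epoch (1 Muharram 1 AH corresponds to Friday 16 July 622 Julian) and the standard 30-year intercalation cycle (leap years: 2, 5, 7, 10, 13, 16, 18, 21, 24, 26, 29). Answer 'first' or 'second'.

second

Converting both to JDN: 2360675 vs 2358775; the smaller is the second.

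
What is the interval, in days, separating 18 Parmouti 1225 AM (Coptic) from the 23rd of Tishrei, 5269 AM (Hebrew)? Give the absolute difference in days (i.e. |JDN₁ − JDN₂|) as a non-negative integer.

208

First date → JDN 2272323; second date → JDN 2272115.
The interval is |2272323 − 2272115| = 208 days.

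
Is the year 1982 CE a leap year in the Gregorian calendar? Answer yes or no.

1982 is not divisible by 4, so it is a common year.

no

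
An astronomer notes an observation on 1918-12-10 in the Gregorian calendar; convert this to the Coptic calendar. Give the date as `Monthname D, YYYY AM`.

Both dates share Julian Day Number 2421938; in the Coptic calendar that is 1 Koiak 1635 AM.

Koiak 1, 1635 AM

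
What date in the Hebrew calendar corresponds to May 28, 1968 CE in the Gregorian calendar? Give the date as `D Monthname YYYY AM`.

Both dates share Julian Day Number 2440005; in the Hebrew calendar that is 1 Sivan 5728 AM.

1 Sivan 5728 AM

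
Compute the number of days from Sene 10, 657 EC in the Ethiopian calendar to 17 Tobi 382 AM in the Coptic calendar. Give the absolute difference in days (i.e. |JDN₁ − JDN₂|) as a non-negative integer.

222

JDN of the first date = 1964104.
JDN of the second date = 1964326.
|1964326 − 1964104| = 222.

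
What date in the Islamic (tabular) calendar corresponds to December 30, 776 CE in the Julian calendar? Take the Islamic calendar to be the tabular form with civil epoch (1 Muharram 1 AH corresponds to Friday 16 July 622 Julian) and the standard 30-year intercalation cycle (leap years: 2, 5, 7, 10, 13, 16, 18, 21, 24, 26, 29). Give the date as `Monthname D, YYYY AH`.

Rabi' al-Awwal 14, 160 AH

The source date corresponds to 3 January 777 in the proleptic Gregorian calendar (JDN 2004856).
That day falls on 14 Rabi' al-Awwal 160 AH in the tabular Islamic calendar.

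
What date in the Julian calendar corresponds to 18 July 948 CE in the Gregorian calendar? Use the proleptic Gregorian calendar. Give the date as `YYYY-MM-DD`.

For dates in this range the Gregorian date is 5 days ahead of the Julian.
18 July 948 Gregorian − 5 days → 13 July 948 Julian.

0948-07-13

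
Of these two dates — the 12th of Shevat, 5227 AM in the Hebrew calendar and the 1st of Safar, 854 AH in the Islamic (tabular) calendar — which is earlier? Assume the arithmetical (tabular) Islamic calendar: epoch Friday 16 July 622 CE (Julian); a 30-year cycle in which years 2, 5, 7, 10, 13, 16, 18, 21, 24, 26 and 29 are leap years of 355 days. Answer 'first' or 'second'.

First date → JDN 2256897; second date → JDN 2250745.
JDN 2250745 < JDN 2256897, so the second date is earlier.

second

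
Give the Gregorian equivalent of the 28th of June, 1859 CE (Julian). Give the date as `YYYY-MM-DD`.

1859-07-10

The Julian–Gregorian offset here is 12 days (Julian trailing).
28 June 1859 Julian + 12 days → 10 July 1859 Gregorian.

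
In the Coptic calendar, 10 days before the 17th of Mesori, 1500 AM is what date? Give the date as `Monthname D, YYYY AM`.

JDN of the 17th of Mesori, 1500 AM = 2372886.
2372886 − 10 = 2372876.
JDN 2372876 in the Coptic calendar is Mesori 7, 1500 AM.

Mesori 7, 1500 AM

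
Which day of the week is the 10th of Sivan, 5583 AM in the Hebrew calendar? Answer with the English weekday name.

In the Gregorian calendar this is 20 May 1823 (JDN 2387036).
JDN 2387036 mod 7 = 1, and JDN 0 was a Monday, so this is a Tuesday.

Tuesday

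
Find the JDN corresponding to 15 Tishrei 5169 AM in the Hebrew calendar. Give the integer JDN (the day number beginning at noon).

2235609

Equivalently 15 October 1408 (proleptic Gregorian).
JDN 2451545 is 1 January 2000 CE (Gregorian); the target day is −215936 days from there, so JDN = 2235609.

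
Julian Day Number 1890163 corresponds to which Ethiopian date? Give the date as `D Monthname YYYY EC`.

30 Tahsas 455 EC

JDN 1890163 is 27 December 462 in the proleptic Gregorian calendar.
In the Ethiopian calendar that day is 30 Tahsas 455 EC.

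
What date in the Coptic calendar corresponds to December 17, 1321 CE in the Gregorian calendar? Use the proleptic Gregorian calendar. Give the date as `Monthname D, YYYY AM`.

Both dates share Julian Day Number 2203896; in the Coptic calendar that is 13 Koiak 1038 AM.

Koiak 13, 1038 AM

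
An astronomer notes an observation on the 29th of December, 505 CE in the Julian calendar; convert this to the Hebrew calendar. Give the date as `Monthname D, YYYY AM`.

Tevet 17, 4266 AM

The source date corresponds to 31 December 505 in the proleptic Gregorian calendar (JDN 1905872).
That day falls on 17 Tevet 4266 AM in the Hebrew calendar.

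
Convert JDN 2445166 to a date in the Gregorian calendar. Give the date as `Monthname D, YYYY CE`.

Counting from JDN 2299161 = 15 Oct 1582 gives an offset of 146005 days.

July 15, 1982 CE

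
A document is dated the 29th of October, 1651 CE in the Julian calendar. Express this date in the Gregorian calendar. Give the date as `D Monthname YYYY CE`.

For dates in this range the Gregorian date is 10 days ahead of the Julian.
29 October 1651 Julian + 10 days → 8 November 1651 Gregorian.

8 November 1651 CE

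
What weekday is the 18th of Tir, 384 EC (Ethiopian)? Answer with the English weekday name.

Wednesday

This is JDN 1864249 (15 January 392 Gregorian).
JDN 1864249 mod 7 = 2, and JDN 0 was a Monday, so this is a Wednesday.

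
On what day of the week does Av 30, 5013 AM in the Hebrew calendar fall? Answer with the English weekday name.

In the proleptic Gregorian calendar this is 3 August 1253 (JDN 2178924).
2178924 ≡ 6 (mod 7); counting from Monday = 0 gives Sunday.

Sunday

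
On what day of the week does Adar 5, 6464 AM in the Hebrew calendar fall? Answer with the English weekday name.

Friday

This is JDN 2708738 (4 March 2704 Gregorian).
2708738 ≡ 4 (mod 7); counting from Monday = 0 gives Friday.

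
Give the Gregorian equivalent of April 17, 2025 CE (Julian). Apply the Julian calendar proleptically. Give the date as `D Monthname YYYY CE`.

At this point the Julian calendar is 13 days behind the Gregorian.
17 April 2025 Julian + 13 days → 30 April 2025 Gregorian.

30 April 2025 CE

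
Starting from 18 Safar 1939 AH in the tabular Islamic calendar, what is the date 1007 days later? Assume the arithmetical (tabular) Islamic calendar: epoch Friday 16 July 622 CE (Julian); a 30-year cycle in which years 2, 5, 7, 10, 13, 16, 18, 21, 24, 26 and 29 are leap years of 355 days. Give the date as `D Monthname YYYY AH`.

Counting 1007 days forward from JDN 2635250 reaches JDN 2636257, which is 22 Dhu al-Hijjah 1941 AH.

22 Dhu al-Hijjah 1941 AH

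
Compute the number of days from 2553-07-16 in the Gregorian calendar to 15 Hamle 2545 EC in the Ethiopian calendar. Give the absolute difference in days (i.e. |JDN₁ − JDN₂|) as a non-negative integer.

10

First date → JDN 2653721; second date → JDN 2653731.
The interval is |2653721 − 2653731| = 10 days.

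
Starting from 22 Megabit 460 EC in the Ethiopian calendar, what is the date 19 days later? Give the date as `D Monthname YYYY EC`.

11 Miyazya 460 EC

Counting 19 days forward from JDN 1892072 reaches JDN 1892091, which is 11 Miyazya 460 EC.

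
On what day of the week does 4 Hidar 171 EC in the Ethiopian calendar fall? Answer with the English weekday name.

In the proleptic Gregorian calendar this is 30 October 178 (JDN 1786376).
1786376 ≡ 4 (mod 7); counting from Monday = 0 gives Friday.

Friday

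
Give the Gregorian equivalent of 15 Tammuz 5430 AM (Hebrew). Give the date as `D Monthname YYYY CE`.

3 July 1670 CE

Julian Day Number of the source date = 2331199.
Converting JDN 2331199 to the Gregorian calendar gives 3 July 1670 CE.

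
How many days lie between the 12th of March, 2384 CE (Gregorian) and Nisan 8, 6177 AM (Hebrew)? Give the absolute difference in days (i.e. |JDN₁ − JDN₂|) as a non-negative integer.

First date → JDN 2591869; second date → JDN 2603936.
The interval is |2591869 − 2603936| = 12067 days.

12067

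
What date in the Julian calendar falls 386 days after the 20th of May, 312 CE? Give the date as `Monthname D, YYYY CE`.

June 10, 313 CE

The starting date is JDN 1835156; 1835156 + 386 = 1835542.
JDN 1835542 corresponds to June 10, 313 CE.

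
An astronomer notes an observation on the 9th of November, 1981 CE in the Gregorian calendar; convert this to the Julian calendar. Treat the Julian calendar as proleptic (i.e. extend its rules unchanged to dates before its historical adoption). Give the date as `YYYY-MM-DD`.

1981-10-27

For dates in this range the Gregorian date is 13 days ahead of the Julian.
9 November 1981 Gregorian − 13 days → 27 October 1981 Julian.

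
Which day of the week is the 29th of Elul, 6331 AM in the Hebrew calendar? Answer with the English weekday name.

Friday

Equivalently 20 September 2571 Gregorian, JDN 2660361.
JDN 2660361 mod 7 = 4, and JDN 0 was a Monday, so this is a Friday.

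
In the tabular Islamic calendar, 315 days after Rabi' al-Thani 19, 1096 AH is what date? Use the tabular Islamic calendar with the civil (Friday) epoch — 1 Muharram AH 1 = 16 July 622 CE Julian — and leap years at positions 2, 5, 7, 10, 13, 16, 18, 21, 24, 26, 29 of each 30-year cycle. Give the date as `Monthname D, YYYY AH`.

Counting 315 days forward from JDN 2336578 reaches JDN 2336893, which is Rabi' al-Awwal 9, 1097 AH.

Rabi' al-Awwal 9, 1097 AH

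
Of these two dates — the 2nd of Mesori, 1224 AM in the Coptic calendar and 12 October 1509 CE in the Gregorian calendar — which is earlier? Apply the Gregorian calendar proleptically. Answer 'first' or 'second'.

First date → JDN 2272062; second date → JDN 2272495.
JDN 2272062 < JDN 2272495, so the first date is earlier.

first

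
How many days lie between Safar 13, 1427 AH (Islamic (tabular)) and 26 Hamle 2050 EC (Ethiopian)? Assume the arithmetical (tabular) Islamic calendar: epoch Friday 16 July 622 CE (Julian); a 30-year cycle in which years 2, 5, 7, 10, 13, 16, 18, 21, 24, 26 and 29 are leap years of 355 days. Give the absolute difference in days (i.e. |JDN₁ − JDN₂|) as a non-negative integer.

First date → JDN 2453809; second date → JDN 2472943.
The interval is |2453809 − 2472943| = 19134 days.

19134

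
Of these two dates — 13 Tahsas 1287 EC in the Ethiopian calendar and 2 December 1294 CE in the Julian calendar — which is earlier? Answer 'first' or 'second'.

second

The two dates have Julian Day Numbers 2194034 and 2194027 respectively.
Since 2194027 < 2194034, the second date comes first.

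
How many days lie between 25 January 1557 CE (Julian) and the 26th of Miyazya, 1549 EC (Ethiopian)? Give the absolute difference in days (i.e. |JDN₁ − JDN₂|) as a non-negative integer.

86

JDN of the first date = 2289777.
JDN of the second date = 2289863.
|2289863 − 2289777| = 86.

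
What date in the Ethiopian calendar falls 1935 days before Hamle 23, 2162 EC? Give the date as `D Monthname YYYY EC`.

4 Miyazya 2157 EC

Counting 1935 days back from JDN 2513848 reaches JDN 2511913, which is 4 Miyazya 2157 EC.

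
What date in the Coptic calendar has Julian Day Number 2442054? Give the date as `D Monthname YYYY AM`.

28 Koiak 1690 AM

JDN 2442054 is 6 January 1974 in the Gregorian calendar.
In the Coptic calendar that day is 28 Koiak 1690 AM.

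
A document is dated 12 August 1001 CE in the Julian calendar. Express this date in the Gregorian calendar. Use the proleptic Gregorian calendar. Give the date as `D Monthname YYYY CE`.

18 August 1001 CE

The Julian–Gregorian offset here is 6 days (Julian trailing).
12 August 1001 Julian + 6 days → 18 August 1001 Gregorian.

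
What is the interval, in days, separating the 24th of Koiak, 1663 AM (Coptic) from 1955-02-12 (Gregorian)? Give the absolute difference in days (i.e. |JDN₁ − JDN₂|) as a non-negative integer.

2963

JDN of the first date = 2432188.
JDN of the second date = 2435151.
|2435151 − 2432188| = 2963.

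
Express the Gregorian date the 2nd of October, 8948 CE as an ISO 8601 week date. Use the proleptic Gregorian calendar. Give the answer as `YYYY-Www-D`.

The weekday is Wednesday (ISO weekday 3).
That Wednesday belongs to ISO week 40 of ISO year 8948.

8948-W40-3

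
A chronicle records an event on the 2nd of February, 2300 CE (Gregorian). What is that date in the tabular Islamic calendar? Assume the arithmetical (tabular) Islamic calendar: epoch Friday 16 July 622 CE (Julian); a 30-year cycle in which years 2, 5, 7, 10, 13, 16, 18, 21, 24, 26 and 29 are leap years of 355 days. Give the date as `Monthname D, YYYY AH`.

Muharram 11, 1730 AH

Both dates share Julian Day Number 2561150; in the tabular Islamic calendar that is 11 Muharram 1730 AH.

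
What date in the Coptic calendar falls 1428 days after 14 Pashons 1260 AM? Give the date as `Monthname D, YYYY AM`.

The starting date is JDN 2285133; 2285133 + 1428 = 2286561.
JDN 2286561 corresponds to Parmouti 11, 1264 AM.

Parmouti 11, 1264 AM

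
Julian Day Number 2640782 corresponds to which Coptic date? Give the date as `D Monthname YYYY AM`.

30 Tobi 2234 AM

The Gregorian equivalent of JDN 2640782 is 11 February 2518.
In the Coptic calendar that day is 30 Tobi 2234 AM.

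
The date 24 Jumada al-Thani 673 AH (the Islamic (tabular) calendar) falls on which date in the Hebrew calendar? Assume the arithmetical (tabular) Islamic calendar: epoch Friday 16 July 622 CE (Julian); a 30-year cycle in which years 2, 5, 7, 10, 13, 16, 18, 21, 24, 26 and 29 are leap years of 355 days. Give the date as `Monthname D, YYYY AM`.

Both dates share Julian Day Number 2186745; in the Hebrew calendar that is 24 Tevet 5035 AM.

Tevet 24, 5035 AM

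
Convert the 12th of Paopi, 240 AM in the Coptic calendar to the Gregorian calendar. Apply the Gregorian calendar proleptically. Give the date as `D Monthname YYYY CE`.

Both dates share Julian Day Number 1912366; in the Gregorian calendar that is 12 October 523 CE.

12 October 523 CE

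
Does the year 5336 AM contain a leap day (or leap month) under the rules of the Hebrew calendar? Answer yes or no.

Hebrew year 5336 is year 16 of its 19-year Metonic cycle; leap years are at positions 3, 6, 8, 11, 14, 17, 19, so it is a common year (12 months).

no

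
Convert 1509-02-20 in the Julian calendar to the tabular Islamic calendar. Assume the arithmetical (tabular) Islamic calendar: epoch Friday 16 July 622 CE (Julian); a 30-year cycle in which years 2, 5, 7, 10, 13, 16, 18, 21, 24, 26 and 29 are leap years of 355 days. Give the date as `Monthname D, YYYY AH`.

Julian Day Number of the source date = 2272271.
Converting JDN 2272271 to the tabular Islamic calendar gives 29 Shawwal 914 AH.

Shawwal 29, 914 AH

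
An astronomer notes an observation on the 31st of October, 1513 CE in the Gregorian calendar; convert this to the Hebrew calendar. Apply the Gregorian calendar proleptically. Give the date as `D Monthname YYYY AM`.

21 Cheshvan 5274 AM

Both dates share Julian Day Number 2273975; in the Hebrew calendar that is 21 Cheshvan 5274 AM.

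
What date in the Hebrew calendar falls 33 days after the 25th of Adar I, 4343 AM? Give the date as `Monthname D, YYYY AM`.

Counting 33 days forward from JDN 1934052 reaches JDN 1934085, which is Adar II 28, 4343 AM.

Adar II 28, 4343 AM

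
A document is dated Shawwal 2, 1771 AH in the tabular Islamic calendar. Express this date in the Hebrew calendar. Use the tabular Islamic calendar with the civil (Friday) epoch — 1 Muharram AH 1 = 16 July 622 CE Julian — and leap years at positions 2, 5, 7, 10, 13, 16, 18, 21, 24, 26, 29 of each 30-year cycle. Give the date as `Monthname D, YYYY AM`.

Av 3, 6100 AM

The source date corresponds to 28 July 2340 in the Gregorian calendar (JDN 2575936).
That day falls on 3 Av 6100 AM in the Hebrew calendar.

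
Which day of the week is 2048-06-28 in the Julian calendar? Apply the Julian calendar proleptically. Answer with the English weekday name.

Saturday

This is JDN 2469269 (11 July 2048 Gregorian).
Since JDN mod 7 = 5 (0 = Monday), the day is Saturday.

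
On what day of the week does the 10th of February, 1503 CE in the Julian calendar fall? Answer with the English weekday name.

Friday

Equivalently 20 February 1503 Gregorian, JDN 2270069.
2270069 ≡ 4 (mod 7); counting from Monday = 0 gives Friday.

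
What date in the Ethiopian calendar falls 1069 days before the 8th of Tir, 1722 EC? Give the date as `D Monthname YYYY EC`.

5 Yekatit 1719 EC

The starting date is JDN 2352943; 2352943 − 1069 = 2351874.
JDN 2351874 corresponds to 5 Yekatit 1719 EC.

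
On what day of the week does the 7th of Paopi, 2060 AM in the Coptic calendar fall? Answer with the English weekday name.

Thursday

In the Gregorian calendar this is 21 October 2343 (JDN 2577116).
JDN 2577116 mod 7 = 3, and JDN 0 was a Monday, so this is a Thursday.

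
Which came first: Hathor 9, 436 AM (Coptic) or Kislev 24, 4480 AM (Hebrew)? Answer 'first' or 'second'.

Converting both to JDN: 1983982 vs 1984016; the smaller is the first.

first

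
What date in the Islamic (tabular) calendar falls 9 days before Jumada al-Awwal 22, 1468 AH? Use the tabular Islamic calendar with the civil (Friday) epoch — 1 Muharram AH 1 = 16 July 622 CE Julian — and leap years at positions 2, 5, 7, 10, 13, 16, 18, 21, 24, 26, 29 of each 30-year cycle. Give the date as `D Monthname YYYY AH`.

Counting 9 days back from JDN 2468435 reaches JDN 2468426, which is 13 Jumada al-Awwal 1468 AH.

13 Jumada al-Awwal 1468 AH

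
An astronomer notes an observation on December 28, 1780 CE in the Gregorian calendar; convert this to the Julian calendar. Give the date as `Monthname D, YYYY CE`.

The Julian–Gregorian offset here is 11 days (Julian trailing).
28 December 1780 Gregorian − 11 days → 17 December 1780 Julian.

December 17, 1780 CE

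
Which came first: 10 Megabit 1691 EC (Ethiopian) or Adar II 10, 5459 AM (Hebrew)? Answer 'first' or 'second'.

First date → JDN 2341682; second date → JDN 2341677.
JDN 2341677 < JDN 2341682, so the second date is earlier.

second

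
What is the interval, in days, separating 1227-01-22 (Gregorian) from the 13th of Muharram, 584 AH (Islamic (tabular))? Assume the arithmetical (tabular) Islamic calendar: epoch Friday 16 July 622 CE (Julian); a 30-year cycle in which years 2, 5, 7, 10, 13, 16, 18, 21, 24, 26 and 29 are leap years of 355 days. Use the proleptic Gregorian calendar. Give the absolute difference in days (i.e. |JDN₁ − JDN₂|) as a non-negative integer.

14186

First date → JDN 2169234; second date → JDN 2155048.
The interval is |2169234 − 2155048| = 14186 days.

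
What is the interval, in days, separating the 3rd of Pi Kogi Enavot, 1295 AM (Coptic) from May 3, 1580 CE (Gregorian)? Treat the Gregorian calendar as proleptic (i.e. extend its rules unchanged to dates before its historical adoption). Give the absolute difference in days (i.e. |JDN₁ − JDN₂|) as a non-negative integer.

First date → JDN 2298025; second date → JDN 2298266.
The interval is |2298025 − 2298266| = 241 days.

241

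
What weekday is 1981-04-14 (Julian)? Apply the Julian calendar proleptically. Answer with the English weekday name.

Monday

This is JDN 2444722 (27 April 1981 Gregorian).
2444722 ≡ 0 (mod 7); counting from Monday = 0 gives Monday.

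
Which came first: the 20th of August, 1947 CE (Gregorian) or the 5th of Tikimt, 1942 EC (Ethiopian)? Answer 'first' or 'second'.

first

First date → JDN 2432418; second date → JDN 2433205.
JDN 2432418 < JDN 2433205, so the first date is earlier.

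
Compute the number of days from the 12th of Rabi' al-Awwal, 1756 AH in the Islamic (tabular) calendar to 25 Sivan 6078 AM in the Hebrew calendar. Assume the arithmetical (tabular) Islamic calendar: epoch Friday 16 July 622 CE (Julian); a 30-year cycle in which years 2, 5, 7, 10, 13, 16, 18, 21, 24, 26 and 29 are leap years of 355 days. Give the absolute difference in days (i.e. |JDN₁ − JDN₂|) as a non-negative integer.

2557

First date → JDN 2570423; second date → JDN 2567866.
The interval is |2570423 − 2567866| = 2557 days.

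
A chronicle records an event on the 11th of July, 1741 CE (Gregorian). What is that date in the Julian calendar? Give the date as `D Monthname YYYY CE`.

30 June 1741 CE

For dates in this range the Gregorian date is 11 days ahead of the Julian.
11 July 1741 Gregorian − 11 days → 30 June 1741 Julian.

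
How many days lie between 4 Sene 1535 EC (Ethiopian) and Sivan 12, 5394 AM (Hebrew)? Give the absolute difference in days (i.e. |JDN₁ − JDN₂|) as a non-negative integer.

First date → JDN 2284787; second date → JDN 2318025.
The interval is |2284787 − 2318025| = 33238 days.

33238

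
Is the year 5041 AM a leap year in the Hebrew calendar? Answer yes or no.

Hebrew year 5041 is year 6 of its 19-year Metonic cycle; leap years are at positions 3, 6, 8, 11, 14, 17, 19, so it is a leap year (13 months).

yes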